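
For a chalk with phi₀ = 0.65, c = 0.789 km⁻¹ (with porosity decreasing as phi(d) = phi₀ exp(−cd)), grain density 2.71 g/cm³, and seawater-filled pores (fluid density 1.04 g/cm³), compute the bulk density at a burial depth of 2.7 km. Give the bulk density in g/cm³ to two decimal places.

2.58 g/cm³

Porosity at depth: phi = 0.65·exp(−0.789×2.7) = 0.65×0.1188 = 0.0772
Bulk density: ρ_b = (1−phi)ρ_g + phi·ρ_f = 0.9228×2.71 + 0.0772×1.04
       = 2.501 + 0.080 = 2.581 g/cm³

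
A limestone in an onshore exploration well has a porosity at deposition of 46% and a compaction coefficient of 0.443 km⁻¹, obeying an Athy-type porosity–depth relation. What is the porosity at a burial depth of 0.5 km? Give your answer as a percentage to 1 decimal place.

φ = φ₀·exp(−β·Z) = 0.46 × exp(−0.443 × 0.5) = 0.46 × exp(−0.2215)
  = 0.46 × 0.8013 = 0.3686

36.9%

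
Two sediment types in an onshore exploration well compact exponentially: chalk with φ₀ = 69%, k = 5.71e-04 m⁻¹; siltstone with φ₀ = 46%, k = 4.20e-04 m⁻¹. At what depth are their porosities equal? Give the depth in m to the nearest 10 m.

2690 m

Working in km (1 km = 1000 m; k in km⁻¹ = k in m⁻¹ × 1000):
Set φ₀ₐ e^(−kₐZ) = φ₀ᵦ e^(−kᵦZ) ⇒ ln(φ₀ₐ/φ₀ᵦ) = (kₐ − kᵦ)·Z
Z = ln(0.69/0.46) / (0.571 − 0.42) = 0.4055 / 0.151 = 2.685 km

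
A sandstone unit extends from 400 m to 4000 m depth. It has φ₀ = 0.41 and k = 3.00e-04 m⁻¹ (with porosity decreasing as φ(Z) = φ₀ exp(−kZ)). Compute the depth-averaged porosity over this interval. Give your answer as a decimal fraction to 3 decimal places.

Working in km (1 km = 1000 m; k in km⁻¹ = k in m⁻¹ × 1000):
⟨φ⟩ = (1/(Z₂−Z₁)) ∫ φ₀ e^(−kZ) dZ = φ₀·(e^(−k·Z₁) − e^(−k·Z₂)) / (k·(Z₂−Z₁))
e^(−0.3×0.4) = 0.8869; e^(−0.3×4) = 0.3012
⟨φ⟩ = 0.41 × (0.8869 − 0.3012) / (0.3 × 3.6) = 0.41 × 0.5423 = 0.2224

0.222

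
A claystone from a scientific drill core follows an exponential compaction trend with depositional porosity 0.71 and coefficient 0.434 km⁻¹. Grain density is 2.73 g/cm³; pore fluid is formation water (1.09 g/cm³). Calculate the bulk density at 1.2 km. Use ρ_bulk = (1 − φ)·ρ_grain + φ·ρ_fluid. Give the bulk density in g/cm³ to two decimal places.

Porosity at depth: phi = 0.71·exp(−0.434×1.2) = 0.71×0.5940 = 0.4218
Bulk density: ρ_b = (1−phi)ρ_g + phi·ρ_f = 0.5782×2.73 + 0.4218×1.09
       = 1.579 + 0.460 = 2.038 g/cm³

2.04 g/cm³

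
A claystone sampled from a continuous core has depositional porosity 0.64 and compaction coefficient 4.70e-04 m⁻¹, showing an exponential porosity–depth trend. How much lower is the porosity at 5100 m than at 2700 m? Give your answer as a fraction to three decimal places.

Working in km (1 km = 1000 m; β in km⁻¹ = β in m⁻¹ × 1000):
phi(2.7) = 0.64·e^(−0.47×2.7) = 0.1799
phi(5.1) = 0.64·e^(−0.47×5.1) = 0.0582
Δphi = 0.1799 − 0.0582 = 0.1217

0.122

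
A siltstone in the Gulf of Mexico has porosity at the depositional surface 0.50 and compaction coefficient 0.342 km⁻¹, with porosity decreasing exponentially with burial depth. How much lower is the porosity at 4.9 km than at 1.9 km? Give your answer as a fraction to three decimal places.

0.167

phi(1.9) = 0.5·e^(−0.342×1.9) = 0.2611
phi(4.9) = 0.5·e^(−0.342×4.9) = 0.0936
Δphi = 0.2611 − 0.0936 = 0.1675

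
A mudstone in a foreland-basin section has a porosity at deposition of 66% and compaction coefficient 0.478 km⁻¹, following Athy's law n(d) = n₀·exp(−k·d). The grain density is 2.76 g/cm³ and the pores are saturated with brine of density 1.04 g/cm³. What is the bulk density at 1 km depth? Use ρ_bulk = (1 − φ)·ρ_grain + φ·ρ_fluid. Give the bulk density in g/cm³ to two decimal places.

Porosity at depth: n = 0.66·exp(−0.478×1) = 0.66×0.6200 = 0.4092
Bulk density: ρ_b = (1−n)ρ_g + n·ρ_f = 0.5908×2.76 + 0.4092×1.04
       = 1.631 + 0.426 = 2.056 g/cm³

2.06 g/cm³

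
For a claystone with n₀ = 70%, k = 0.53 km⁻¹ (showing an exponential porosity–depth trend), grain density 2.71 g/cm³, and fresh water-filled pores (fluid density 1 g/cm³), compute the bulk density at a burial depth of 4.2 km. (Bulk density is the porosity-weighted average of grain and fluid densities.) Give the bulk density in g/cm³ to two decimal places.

Porosity at depth: n = 0.7·exp(−0.53×4.2) = 0.7×0.1080 = 0.0756
Bulk density: ρ_b = (1−n)ρ_g + n·ρ_f = 0.9244×2.71 + 0.0756×1
       = 2.505 + 0.076 = 2.581 g/cm³

2.58 g/cm³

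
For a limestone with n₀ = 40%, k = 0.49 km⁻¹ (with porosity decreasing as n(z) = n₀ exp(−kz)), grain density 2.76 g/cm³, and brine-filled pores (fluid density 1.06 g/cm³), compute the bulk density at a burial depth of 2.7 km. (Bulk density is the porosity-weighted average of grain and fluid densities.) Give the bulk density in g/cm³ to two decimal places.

Porosity at depth: n = 0.4·exp(−0.49×2.7) = 0.4×0.2663 = 0.1065
Bulk density: ρ_b = (1−n)ρ_g + n·ρ_f = 0.8935×2.76 + 0.1065×1.06
       = 2.466 + 0.113 = 2.579 g/cm³

2.58 g/cm³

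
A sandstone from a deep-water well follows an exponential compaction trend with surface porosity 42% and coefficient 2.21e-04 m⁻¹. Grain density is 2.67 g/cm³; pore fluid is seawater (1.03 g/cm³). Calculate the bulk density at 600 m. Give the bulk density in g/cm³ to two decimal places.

Working in km (1 km = 1000 m; β in km⁻¹ = β in m⁻¹ × 1000):
Porosity at depth: phi = 0.42·exp(−0.221×0.6) = 0.42×0.8758 = 0.3678
Bulk density: ρ_b = (1−phi)ρ_g + phi·ρ_f = 0.6322×2.67 + 0.3678×1.03
       = 1.688 + 0.379 = 2.067 g/cm³

2.07 g/cm³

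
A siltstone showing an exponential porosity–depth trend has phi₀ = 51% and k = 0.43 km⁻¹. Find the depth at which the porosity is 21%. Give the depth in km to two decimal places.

Invert Athy's law: z = ln(phi₀/phi) / k
z = ln(0.51/0.21) / 0.43 = ln(2.429) / 0.43 = 0.8873 / 0.43 = 2.063 km

2.06 km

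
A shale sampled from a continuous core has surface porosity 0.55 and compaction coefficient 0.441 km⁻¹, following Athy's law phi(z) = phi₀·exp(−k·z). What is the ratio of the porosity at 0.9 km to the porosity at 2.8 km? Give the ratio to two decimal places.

phi(z₁)/phi(z₂) = e^(−k·z₁)/e^(−k·z₂) = e^{k(z₂−z₁)}
= exp(0.441 × 1.9) = exp(0.8379) = 2.3115

2.31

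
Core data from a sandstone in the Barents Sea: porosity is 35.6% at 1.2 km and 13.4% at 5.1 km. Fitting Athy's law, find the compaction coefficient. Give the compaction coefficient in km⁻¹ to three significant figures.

Athy: n(d) = n₀ e^(−βd) ⇒ n₁/n₂ = e^{β(d₂−d₁)} ⇒ β = ln(n₁/n₂)/(d₂−d₁)
β = ln(0.356/0.134) / (5.1 − 1.2) = ln(2.657) / 3.9 = 0.9771 / 3.9 = 0.2505 km⁻¹

0.251 km⁻¹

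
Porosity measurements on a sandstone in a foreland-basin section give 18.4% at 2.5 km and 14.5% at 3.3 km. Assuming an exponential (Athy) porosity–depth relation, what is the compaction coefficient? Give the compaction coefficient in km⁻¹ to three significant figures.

0.298 km⁻¹

Athy: phi(z) = phi₀ e^(−βz) ⇒ phi₁/phi₂ = e^{β(z₂−z₁)} ⇒ β = ln(phi₁/phi₂)/(z₂−z₁)
β = ln(0.184/0.145) / (3.3 − 2.5) = ln(1.269) / 0.8 = 0.2382 / 0.8 = 0.2978 km⁻¹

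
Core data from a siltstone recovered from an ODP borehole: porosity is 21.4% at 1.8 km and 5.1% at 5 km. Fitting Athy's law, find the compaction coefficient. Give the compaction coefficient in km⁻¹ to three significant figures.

Athy: phi(d) = phi₀ e^(−cd) ⇒ phi₁/phi₂ = e^{c(d₂−d₁)} ⇒ c = ln(phi₁/phi₂)/(d₂−d₁)
c = ln(0.214/0.051) / (5 − 1.8) = ln(4.196) / 3.2 = 1.4342 / 3.2 = 0.4482 km⁻¹

0.448 km⁻¹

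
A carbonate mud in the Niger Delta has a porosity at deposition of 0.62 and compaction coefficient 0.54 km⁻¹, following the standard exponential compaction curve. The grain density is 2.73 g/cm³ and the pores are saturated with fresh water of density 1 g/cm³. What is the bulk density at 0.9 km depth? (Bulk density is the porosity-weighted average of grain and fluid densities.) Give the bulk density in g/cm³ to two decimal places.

2.07 g/cm³

Porosity at depth: φ = 0.62·exp(−0.54×0.9) = 0.62×0.6151 = 0.3814
Bulk density: ρ_b = (1−φ)ρ_g + φ·ρ_f = 0.6186×2.73 + 0.3814×1
       = 1.689 + 0.381 = 2.070 g/cm³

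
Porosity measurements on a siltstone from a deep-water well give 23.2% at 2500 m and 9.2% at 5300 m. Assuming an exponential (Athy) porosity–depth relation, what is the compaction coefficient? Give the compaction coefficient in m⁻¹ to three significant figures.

Working in km (1 km = 1000 m; c in km⁻¹ = c in m⁻¹ × 1000):
Athy: φ(d) = φ₀ e^(−cd) ⇒ φ₁/φ₂ = e^{c(d₂−d₁)} ⇒ c = ln(φ₁/φ₂)/(d₂−d₁)
c = ln(0.232/0.092) / (5.3 − 2.5) = ln(2.522) / 2.8 = 0.9249 / 2.8 = 0.3303 km⁻¹

0.000330 m⁻¹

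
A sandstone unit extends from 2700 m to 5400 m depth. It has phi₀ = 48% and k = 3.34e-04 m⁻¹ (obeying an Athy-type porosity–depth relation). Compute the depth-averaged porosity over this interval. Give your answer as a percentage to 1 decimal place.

12.8%

Working in km (1 km = 1000 m; k in km⁻¹ = k in m⁻¹ × 1000):
⟨phi⟩ = (1/(d₂−d₁)) ∫ phi₀ e^(−kd) dd = phi₀·(e^(−k·d₁) − e^(−k·d₂)) / (k·(d₂−d₁))
e^(−0.334×2.7) = 0.4058; e^(−0.334×5.4) = 0.1647
⟨phi⟩ = 0.48 × (0.4058 − 0.1647) / (0.334 × 2.7) = 0.48 × 0.2674 = 0.1283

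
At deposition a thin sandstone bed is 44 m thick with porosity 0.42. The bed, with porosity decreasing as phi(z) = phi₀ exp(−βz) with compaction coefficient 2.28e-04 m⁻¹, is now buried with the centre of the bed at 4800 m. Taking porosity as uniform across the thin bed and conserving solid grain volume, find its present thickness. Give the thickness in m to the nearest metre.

Working in km (1 km = 1000 m; β in km⁻¹ = β in m⁻¹ × 1000):
Porosity at 4.8 km: phi = 0.42·exp(−0.228×4.8) = 0.1406
Solid-volume conservation: h(1−phi) = h₀(1−phi₀) ⇒ h = h₀·(1−phi₀)/(1−phi)
h = 0.044 × (1 − 0.42)/(1 − 0.1406) = 0.044 × 0.6749 = 0.0297 km

30 m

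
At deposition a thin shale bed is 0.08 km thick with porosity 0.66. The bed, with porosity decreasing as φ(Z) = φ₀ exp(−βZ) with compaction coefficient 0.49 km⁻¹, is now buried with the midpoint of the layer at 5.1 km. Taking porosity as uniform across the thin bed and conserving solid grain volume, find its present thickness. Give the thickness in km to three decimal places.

Porosity at 5.1 km: φ = 0.66·exp(−0.49×5.1) = 0.0542
Solid-volume conservation: h(1−φ) = h₀(1−φ₀) ⇒ h = h₀·(1−φ₀)/(1−φ)
h = 0.08 × (1 − 0.66)/(1 − 0.0542) = 0.08 × 0.3595 = 0.0288 km

0.029 km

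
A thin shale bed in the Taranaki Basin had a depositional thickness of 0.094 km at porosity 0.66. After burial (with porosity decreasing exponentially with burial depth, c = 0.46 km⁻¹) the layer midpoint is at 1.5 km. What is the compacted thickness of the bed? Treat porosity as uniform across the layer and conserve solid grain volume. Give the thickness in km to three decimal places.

Porosity at 1.5 km: phi = 0.66·exp(−0.46×1.5) = 0.3310
Solid-volume conservation: h(1−phi) = h₀(1−phi₀) ⇒ h = h₀·(1−phi₀)/(1−phi)
h = 0.094 × (1 − 0.66)/(1 − 0.3310) = 0.094 × 0.5083 = 0.0478 km

0.048 km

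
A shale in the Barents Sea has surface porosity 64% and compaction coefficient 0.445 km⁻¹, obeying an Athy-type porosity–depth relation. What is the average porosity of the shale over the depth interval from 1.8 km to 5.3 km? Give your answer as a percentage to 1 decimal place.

⟨n⟩ = (1/(z₂−z₁)) ∫ n₀ e^(−cz) dz = n₀·(e^(−c·z₁) − e^(−c·z₂)) / (c·(z₂−z₁))
e^(−0.445×1.8) = 0.4489; e^(−0.445×5.3) = 0.0946
⟨n⟩ = 0.64 × (0.4489 − 0.0946) / (0.445 × 3.5) = 0.64 × 0.2275 = 0.1456

14.6%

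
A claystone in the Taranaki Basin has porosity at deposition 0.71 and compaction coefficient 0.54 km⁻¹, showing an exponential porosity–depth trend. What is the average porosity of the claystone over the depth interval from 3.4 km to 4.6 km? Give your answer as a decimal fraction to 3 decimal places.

⟨n⟩ = (1/(d₂−d₁)) ∫ n₀ e^(−cd) dd = n₀·(e^(−c·d₁) − e^(−c·d₂)) / (c·(d₂−d₁))
e^(−0.54×3.4) = 0.1595; e^(−0.54×4.6) = 0.0834
⟨n⟩ = 0.71 × (0.1595 − 0.0834) / (0.54 × 1.2) = 0.71 × 0.1174 = 0.0833

0.083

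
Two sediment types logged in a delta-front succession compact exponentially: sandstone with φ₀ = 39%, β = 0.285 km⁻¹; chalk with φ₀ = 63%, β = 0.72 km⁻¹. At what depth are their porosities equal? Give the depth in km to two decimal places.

Set φ₀ₐ e^(−βₐd) = φ₀ᵦ e^(−βᵦd) ⇒ ln(φ₀ₐ/φ₀ᵦ) = (βₐ − βᵦ)·d
d = ln(0.39/0.63) / (0.285 − 0.72) = -0.4796 / -0.435 = 1.102 km

1.10 km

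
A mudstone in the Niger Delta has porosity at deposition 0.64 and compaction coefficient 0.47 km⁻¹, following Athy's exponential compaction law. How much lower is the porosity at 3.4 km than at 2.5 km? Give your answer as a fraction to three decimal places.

0.068

φ(2.5) = 0.64·e^(−0.47×2.5) = 0.1976
φ(3.4) = 0.64·e^(−0.47×3.4) = 0.1295
Δφ = 0.1976 − 0.1295 = 0.0682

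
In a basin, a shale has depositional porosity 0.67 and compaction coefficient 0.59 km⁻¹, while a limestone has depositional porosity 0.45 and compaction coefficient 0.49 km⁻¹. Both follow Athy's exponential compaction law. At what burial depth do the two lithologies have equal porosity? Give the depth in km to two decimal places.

Set n₀ₐ e^(−cₐz) = n₀ᵦ e^(−cᵦz) ⇒ ln(n₀ₐ/n₀ᵦ) = (cₐ − cᵦ)·z
z = ln(0.67/0.45) / (0.59 − 0.49) = 0.3980 / 0.1 = 3.980 km

3.98 km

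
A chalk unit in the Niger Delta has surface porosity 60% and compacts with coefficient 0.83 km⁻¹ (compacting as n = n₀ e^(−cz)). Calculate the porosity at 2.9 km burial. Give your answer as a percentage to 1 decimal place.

n = n₀·exp(−c·z) = 0.6 × exp(−0.83 × 2.9) = 0.6 × exp(−2.407)
  = 0.6 × 0.0901 = 0.0541

5.4%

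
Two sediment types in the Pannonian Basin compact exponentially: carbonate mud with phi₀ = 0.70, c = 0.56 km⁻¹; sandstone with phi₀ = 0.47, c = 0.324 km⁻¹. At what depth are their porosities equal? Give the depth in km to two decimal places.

Set phi₀ₐ e^(−cₐd) = phi₀ᵦ e^(−cᵦd) ⇒ ln(phi₀ₐ/phi₀ᵦ) = (cₐ − cᵦ)·d
d = ln(0.7/0.47) / (0.56 − 0.324) = 0.3983 / 0.236 = 1.688 km

1.69 km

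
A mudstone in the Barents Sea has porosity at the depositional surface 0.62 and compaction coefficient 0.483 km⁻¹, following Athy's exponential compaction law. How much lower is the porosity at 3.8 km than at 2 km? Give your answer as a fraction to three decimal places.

0.137

φ(2) = 0.62·e^(−0.483×2) = 0.2360
φ(3.8) = 0.62·e^(−0.483×3.8) = 0.0989
Δφ = 0.2360 − 0.0989 = 0.1371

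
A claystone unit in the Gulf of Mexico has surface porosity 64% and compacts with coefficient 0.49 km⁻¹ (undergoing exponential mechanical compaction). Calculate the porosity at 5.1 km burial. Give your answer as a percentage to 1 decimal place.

phi = phi₀·exp(−β·z) = 0.64 × exp(−0.49 × 5.1) = 0.64 × exp(−2.499)
  = 0.64 × 0.0822 = 0.0526

5.3%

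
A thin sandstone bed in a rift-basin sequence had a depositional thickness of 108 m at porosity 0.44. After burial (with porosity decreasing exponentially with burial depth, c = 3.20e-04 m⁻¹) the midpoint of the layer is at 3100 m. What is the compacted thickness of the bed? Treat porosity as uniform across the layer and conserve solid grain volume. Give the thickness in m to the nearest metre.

72 m

Working in km (1 km = 1000 m; c in km⁻¹ = c in m⁻¹ × 1000):
Porosity at 3.1 km: n = 0.44·exp(−0.32×3.1) = 0.1632
Solid-volume conservation: h(1−n) = h₀(1−n₀) ⇒ h = h₀·(1−n₀)/(1−n)
h = 0.108 × (1 − 0.44)/(1 − 0.1632) = 0.108 × 0.6692 = 0.0723 km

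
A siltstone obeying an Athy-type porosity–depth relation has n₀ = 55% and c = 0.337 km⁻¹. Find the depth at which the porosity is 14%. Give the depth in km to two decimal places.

4.06 km

Invert Athy's law: z = ln(n₀/n) / c
z = ln(0.55/0.14) / 0.337 = ln(3.929) / 0.337 = 1.3683 / 0.337 = 4.060 km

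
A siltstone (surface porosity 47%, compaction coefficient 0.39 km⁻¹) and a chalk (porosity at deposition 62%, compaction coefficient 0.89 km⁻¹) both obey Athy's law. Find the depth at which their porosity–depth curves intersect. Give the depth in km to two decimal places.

Set φ₀ₐ e^(−βₐZ) = φ₀ᵦ e^(−βᵦZ) ⇒ ln(φ₀ₐ/φ₀ᵦ) = (βₐ − βᵦ)·Z
Z = ln(0.47/0.62) / (0.39 − 0.89) = -0.2770 / -0.5 = 0.554 km

0.55 km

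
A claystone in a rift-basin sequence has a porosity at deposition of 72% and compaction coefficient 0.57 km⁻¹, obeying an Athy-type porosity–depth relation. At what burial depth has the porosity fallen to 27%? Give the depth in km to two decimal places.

1.72 km

Invert Athy's law: d = ln(n₀/n) / c
d = ln(0.72/0.27) / 0.57 = ln(2.667) / 0.57 = 0.9808 / 0.57 = 1.721 km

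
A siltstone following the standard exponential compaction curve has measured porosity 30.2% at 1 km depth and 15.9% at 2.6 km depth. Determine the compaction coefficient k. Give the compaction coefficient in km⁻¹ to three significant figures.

0.401 km⁻¹

Athy: n(Z) = n₀ e^(−kZ) ⇒ n₁/n₂ = e^{k(Z₂−Z₁)} ⇒ k = ln(n₁/n₂)/(Z₂−Z₁)
k = ln(0.302/0.159) / (2.6 − 1) = ln(1.899) / 1.6 = 0.6415 / 1.6 = 0.401 km⁻¹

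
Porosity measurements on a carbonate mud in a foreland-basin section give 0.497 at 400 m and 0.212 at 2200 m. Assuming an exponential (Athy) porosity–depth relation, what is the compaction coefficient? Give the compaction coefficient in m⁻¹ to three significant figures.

0.000473 m⁻¹

Working in km (1 km = 1000 m; c in km⁻¹ = c in m⁻¹ × 1000):
Athy: φ(z) = φ₀ e^(−cz) ⇒ φ₁/φ₂ = e^{c(z₂−z₁)} ⇒ c = ln(φ₁/φ₂)/(z₂−z₁)
c = ln(0.497/0.212) / (2.2 − 0.4) = ln(2.344) / 1.8 = 0.8520 / 1.8 = 0.4733 km⁻¹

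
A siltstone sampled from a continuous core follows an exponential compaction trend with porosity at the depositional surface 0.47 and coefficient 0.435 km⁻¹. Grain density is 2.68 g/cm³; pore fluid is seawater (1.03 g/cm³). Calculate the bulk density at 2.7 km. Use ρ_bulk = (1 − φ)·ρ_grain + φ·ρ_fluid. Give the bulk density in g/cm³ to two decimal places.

2.44 g/cm³

Porosity at depth: n = 0.47·exp(−0.435×2.7) = 0.47×0.3090 = 0.1452
Bulk density: ρ_b = (1−n)ρ_g + n·ρ_f = 0.8548×2.68 + 0.1452×1.03
       = 2.291 + 0.150 = 2.440 g/cm³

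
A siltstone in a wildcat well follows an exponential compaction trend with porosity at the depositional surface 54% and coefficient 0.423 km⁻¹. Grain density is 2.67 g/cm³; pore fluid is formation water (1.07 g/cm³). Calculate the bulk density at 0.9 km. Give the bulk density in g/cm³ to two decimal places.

Porosity at depth: phi = 0.54·exp(−0.423×0.9) = 0.54×0.6834 = 0.3690
Bulk density: ρ_b = (1−phi)ρ_g + phi·ρ_f = 0.6310×2.67 + 0.3690×1.07
       = 1.685 + 0.395 = 2.080 g/cm³

2.08 g/cm³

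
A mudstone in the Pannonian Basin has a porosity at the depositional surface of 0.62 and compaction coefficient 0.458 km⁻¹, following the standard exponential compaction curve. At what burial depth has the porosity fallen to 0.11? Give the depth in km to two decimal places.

3.78 km

Invert Athy's law: Z = ln(phi₀/phi) / k
Z = ln(0.62/0.11) / 0.458 = ln(5.636) / 0.458 = 1.7292 / 0.458 = 3.776 km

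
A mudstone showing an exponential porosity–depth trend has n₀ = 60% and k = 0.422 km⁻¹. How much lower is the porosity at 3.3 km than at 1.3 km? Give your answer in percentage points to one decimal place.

19.8 percentage points

n(1.3) = 0.6·e^(−0.422×1.3) = 0.3467
n(3.3) = 0.6·e^(−0.422×3.3) = 0.1491
Δn = 0.3467 − 0.1491 = 0.1976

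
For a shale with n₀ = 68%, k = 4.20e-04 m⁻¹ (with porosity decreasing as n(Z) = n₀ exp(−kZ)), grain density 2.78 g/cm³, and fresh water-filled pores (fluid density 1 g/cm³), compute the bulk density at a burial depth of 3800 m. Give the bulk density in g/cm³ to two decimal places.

Working in km (1 km = 1000 m; k in km⁻¹ = k in m⁻¹ × 1000):
Porosity at depth: n = 0.68·exp(−0.42×3.8) = 0.68×0.2027 = 0.1378
Bulk density: ρ_b = (1−n)ρ_g + n·ρ_f = 0.8622×2.78 + 0.1378×1
       = 2.397 + 0.138 = 2.535 g/cm³

2.53 g/cm³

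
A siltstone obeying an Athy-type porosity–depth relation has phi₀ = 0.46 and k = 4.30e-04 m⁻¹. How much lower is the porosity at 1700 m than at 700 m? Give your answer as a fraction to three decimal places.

0.119

Working in km (1 km = 1000 m; k in km⁻¹ = k in m⁻¹ × 1000):
phi(0.7) = 0.46·e^(−0.43×0.7) = 0.3404
phi(1.7) = 0.46·e^(−0.43×1.7) = 0.2215
Δphi = 0.3404 − 0.2215 = 0.1190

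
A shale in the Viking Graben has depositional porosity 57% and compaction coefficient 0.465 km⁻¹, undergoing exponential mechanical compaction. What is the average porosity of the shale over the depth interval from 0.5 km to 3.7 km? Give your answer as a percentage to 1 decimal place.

⟨φ⟩ = (1/(d₂−d₁)) ∫ φ₀ e^(−cd) dd = φ₀·(e^(−c·d₁) − e^(−c·d₂)) / (c·(d₂−d₁))
e^(−0.465×0.5) = 0.7925; e^(−0.465×3.7) = 0.1790
⟨φ⟩ = 0.57 × (0.7925 − 0.1790) / (0.465 × 3.2) = 0.57 × 0.4123 = 0.2350

23.5%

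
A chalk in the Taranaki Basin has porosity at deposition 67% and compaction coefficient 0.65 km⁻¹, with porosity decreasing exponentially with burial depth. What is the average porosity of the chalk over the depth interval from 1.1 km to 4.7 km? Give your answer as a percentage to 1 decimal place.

12.7%

⟨phi⟩ = (1/(z₂−z₁)) ∫ phi₀ e^(−kz) dz = phi₀·(e^(−k·z₁) − e^(−k·z₂)) / (k·(z₂−z₁))
e^(−0.65×1.1) = 0.4892; e^(−0.65×4.7) = 0.0471
⟨phi⟩ = 0.67 × (0.4892 − 0.0471) / (0.65 × 3.6) = 0.67 × 0.1889 = 0.1266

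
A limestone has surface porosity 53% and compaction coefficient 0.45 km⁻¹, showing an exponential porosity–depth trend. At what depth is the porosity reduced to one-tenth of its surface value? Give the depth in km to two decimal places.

5.12 km

n/n₀ = 1/10 ⇒ exp(−c·Z) = 1/10 ⇒ Z = ln(10) / c
Z = 2.3026 / 0.45 = 5.117 km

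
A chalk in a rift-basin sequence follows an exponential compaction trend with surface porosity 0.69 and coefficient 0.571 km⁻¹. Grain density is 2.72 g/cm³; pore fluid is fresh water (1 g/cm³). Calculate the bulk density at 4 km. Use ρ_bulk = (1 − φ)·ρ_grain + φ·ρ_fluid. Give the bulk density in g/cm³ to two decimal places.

2.60 g/cm³

Porosity at depth: phi = 0.69·exp(−0.571×4) = 0.69×0.1019 = 0.0703
Bulk density: ρ_b = (1−phi)ρ_g + phi·ρ_f = 0.9297×2.72 + 0.0703×1
       = 2.529 + 0.070 = 2.599 g/cm³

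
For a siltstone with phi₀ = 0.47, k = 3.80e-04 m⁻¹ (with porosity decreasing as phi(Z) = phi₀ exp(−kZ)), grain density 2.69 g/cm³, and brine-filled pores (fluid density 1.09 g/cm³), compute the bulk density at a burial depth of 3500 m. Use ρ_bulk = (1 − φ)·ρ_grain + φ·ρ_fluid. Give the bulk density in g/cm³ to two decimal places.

2.49 g/cm³

Working in km (1 km = 1000 m; k in km⁻¹ = k in m⁻¹ × 1000):
Porosity at depth: phi = 0.47·exp(−0.38×3.5) = 0.47×0.2645 = 0.1243
Bulk density: ρ_b = (1−phi)ρ_g + phi·ρ_f = 0.8757×2.69 + 0.1243×1.09
       = 2.356 + 0.135 = 2.491 g/cm³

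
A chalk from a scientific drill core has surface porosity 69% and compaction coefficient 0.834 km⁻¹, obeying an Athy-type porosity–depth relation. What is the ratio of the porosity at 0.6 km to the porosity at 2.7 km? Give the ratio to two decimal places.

5.76

n(Z₁)/n(Z₂) = e^(−β·Z₁)/e^(−β·Z₂) = e^{β(Z₂−Z₁)}
= exp(0.834 × 2.1) = exp(1.751) = 5.7627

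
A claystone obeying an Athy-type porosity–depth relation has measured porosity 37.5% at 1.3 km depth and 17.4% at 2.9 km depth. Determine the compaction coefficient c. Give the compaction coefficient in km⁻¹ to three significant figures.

Athy: phi(Z) = phi₀ e^(−cZ) ⇒ phi₁/phi₂ = e^{c(Z₂−Z₁)} ⇒ c = ln(phi₁/phi₂)/(Z₂−Z₁)
c = ln(0.375/0.174) / (2.9 − 1.3) = ln(2.155) / 1.6 = 0.7679 / 1.6 = 0.4799 km⁻¹

0.480 km⁻¹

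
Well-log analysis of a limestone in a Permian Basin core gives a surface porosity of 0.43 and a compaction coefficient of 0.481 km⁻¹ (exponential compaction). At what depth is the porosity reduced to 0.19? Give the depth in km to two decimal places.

Invert Athy's law: d = ln(φ₀/φ) / c
d = ln(0.43/0.19) / 0.481 = ln(2.263) / 0.481 = 0.8168 / 0.481 = 1.698 km

1.70 km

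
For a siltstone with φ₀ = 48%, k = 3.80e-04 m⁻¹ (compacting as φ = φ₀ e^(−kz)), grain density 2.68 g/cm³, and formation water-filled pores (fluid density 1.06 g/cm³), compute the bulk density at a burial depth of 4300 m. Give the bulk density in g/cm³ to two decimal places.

2.53 g/cm³

Working in km (1 km = 1000 m; k in km⁻¹ = k in m⁻¹ × 1000):
Porosity at depth: φ = 0.48·exp(−0.38×4.3) = 0.48×0.1951 = 0.0937
Bulk density: ρ_b = (1−φ)ρ_g + φ·ρ_f = 0.9063×2.68 + 0.0937×1.06
       = 2.429 + 0.099 = 2.528 g/cm³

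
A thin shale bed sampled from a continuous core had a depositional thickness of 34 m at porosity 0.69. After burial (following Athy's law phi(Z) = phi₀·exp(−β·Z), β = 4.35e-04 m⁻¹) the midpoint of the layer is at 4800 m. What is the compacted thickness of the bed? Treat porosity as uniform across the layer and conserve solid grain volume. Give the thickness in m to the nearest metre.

12 m

Working in km (1 km = 1000 m; β in km⁻¹ = β in m⁻¹ × 1000):
Porosity at 4.8 km: phi = 0.69·exp(−0.435×4.8) = 0.0855
Solid-volume conservation: h(1−phi) = h₀(1−phi₀) ⇒ h = h₀·(1−phi₀)/(1−phi)
h = 0.034 × (1 − 0.69)/(1 − 0.0855) = 0.034 × 0.3390 = 0.0115 km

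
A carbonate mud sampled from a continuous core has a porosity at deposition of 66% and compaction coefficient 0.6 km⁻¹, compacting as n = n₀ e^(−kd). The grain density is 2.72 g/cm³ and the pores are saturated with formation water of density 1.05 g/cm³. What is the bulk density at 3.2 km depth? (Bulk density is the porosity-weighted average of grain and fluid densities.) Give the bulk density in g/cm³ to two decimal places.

Porosity at depth: n = 0.66·exp(−0.6×3.2) = 0.66×0.1466 = 0.0968
Bulk density: ρ_b = (1−n)ρ_g + n·ρ_f = 0.9032×2.72 + 0.0968×1.05
       = 2.457 + 0.102 = 2.558 g/cm³

2.56 g/cm³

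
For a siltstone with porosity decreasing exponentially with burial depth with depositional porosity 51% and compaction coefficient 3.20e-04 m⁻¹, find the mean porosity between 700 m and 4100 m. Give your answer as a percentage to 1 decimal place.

24.8%

Working in km (1 km = 1000 m; β in km⁻¹ = β in m⁻¹ × 1000):
⟨n⟩ = (1/(d₂−d₁)) ∫ n₀ e^(−βd) dd = n₀·(e^(−β·d₁) − e^(−β·d₂)) / (β·(d₂−d₁))
e^(−0.32×0.7) = 0.7993; e^(−0.32×4.1) = 0.2693
⟨n⟩ = 0.51 × (0.7993 − 0.2693) / (0.32 × 3.4) = 0.51 × 0.4872 = 0.2485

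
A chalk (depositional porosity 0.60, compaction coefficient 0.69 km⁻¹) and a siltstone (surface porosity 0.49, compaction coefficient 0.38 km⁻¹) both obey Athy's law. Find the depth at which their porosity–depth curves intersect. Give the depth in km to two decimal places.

Set phi₀ₐ e^(−cₐZ) = phi₀ᵦ e^(−cᵦZ) ⇒ ln(phi₀ₐ/phi₀ᵦ) = (cₐ − cᵦ)·Z
Z = ln(0.6/0.49) / (0.69 − 0.38) = 0.2025 / 0.31 = 0.653 km

0.65 km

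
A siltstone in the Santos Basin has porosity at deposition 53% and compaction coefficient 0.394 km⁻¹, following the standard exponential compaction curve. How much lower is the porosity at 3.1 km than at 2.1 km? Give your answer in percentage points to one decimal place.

7.5 percentage points

φ(2.1) = 0.53·e^(−0.394×2.1) = 0.2317
φ(3.1) = 0.53·e^(−0.394×3.1) = 0.1563
Δφ = 0.2317 − 0.1563 = 0.0755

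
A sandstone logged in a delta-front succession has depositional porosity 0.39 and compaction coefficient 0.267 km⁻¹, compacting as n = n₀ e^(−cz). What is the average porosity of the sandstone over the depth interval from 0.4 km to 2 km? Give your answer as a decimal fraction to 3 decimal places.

0.285

⟨n⟩ = (1/(z₂−z₁)) ∫ n₀ e^(−cz) dz = n₀·(e^(−c·z₁) − e^(−c·z₂)) / (c·(z₂−z₁))
e^(−0.267×0.4) = 0.8987; e^(−0.267×2) = 0.5863
⟨n⟩ = 0.39 × (0.8987 − 0.5863) / (0.267 × 1.6) = 0.39 × 0.7314 = 0.2852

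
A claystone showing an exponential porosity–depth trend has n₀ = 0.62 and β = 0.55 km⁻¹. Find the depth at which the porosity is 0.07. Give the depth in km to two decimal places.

3.97 km

Invert Athy's law: Z = ln(n₀/n) / β
Z = ln(0.62/0.07) / 0.55 = ln(8.857) / 0.55 = 2.1812 / 0.55 = 3.966 km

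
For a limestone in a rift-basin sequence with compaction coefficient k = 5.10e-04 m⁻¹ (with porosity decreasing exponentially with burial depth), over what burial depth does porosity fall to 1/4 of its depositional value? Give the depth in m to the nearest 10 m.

2720 m

Working in km (1 km = 1000 m; k in km⁻¹ = k in m⁻¹ × 1000):
phi/phi₀ = 1/4 ⇒ exp(−k·z) = 1/4 ⇒ z = ln(4) / k
z = 1.3863 / 0.51 = 2.718 km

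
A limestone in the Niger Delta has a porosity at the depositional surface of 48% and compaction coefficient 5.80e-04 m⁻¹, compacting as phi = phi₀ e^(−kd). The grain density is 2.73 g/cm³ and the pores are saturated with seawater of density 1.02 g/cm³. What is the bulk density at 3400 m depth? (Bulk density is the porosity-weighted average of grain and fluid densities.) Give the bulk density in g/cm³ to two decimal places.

Working in km (1 km = 1000 m; k in km⁻¹ = k in m⁻¹ × 1000):
Porosity at depth: phi = 0.48·exp(−0.58×3.4) = 0.48×0.1392 = 0.0668
Bulk density: ρ_b = (1−phi)ρ_g + phi·ρ_f = 0.9332×2.73 + 0.0668×1.02
       = 2.548 + 0.068 = 2.616 g/cm³

2.62 g/cm³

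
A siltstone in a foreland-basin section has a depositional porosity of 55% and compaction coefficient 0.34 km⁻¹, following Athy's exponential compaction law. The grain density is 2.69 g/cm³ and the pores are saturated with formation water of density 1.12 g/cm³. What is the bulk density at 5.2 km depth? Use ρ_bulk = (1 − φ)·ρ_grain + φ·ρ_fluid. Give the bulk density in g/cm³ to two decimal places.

Porosity at depth: n = 0.55·exp(−0.34×5.2) = 0.55×0.1707 = 0.0939
Bulk density: ρ_b = (1−n)ρ_g + n·ρ_f = 0.9061×2.69 + 0.0939×1.12
       = 2.437 + 0.105 = 2.543 g/cm³

2.54 g/cm³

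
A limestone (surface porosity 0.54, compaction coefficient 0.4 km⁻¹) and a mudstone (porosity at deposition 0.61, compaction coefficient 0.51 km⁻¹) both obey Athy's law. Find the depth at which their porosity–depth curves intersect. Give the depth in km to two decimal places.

Set n₀ₐ e^(−βₐz) = n₀ᵦ e^(−βᵦz) ⇒ ln(n₀ₐ/n₀ᵦ) = (βₐ − βᵦ)·z
z = ln(0.54/0.61) / (0.4 − 0.51) = -0.1219 / -0.11 = 1.108 km

1.11 km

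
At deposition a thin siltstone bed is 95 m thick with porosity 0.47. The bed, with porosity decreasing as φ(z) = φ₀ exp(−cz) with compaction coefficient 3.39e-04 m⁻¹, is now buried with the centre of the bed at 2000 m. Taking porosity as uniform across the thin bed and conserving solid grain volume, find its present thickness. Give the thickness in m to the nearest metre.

66 m

Working in km (1 km = 1000 m; c in km⁻¹ = c in m⁻¹ × 1000):
Porosity at 2 km: φ = 0.47·exp(−0.339×2) = 0.2386
Solid-volume conservation: h(1−φ) = h₀(1−φ₀) ⇒ h = h₀·(1−φ₀)/(1−φ)
h = 0.095 × (1 − 0.47)/(1 − 0.2386) = 0.095 × 0.6961 = 0.0661 km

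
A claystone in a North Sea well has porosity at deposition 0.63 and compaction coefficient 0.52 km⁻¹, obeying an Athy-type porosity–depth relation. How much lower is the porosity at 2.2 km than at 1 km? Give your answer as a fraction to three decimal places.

0.174

φ(1) = 0.63·e^(−0.52×1) = 0.3745
φ(2.2) = 0.63·e^(−0.52×2.2) = 0.2007
Δφ = 0.3745 − 0.2007 = 0.1739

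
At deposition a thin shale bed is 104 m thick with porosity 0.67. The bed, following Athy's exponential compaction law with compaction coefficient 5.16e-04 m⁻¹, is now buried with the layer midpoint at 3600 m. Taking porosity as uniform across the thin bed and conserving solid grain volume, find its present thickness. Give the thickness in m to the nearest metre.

38 m

Working in km (1 km = 1000 m; β in km⁻¹ = β in m⁻¹ × 1000):
Porosity at 3.6 km: phi = 0.67·exp(−0.516×3.6) = 0.1046
Solid-volume conservation: h(1−phi) = h₀(1−phi₀) ⇒ h = h₀·(1−phi₀)/(1−phi)
h = 0.104 × (1 − 0.67)/(1 − 0.1046) = 0.104 × 0.3685 = 0.0383 km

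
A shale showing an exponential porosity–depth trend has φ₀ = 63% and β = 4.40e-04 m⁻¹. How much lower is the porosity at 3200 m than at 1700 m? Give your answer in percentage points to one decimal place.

14.4 percentage points

Working in km (1 km = 1000 m; β in km⁻¹ = β in m⁻¹ × 1000):
φ(1.7) = 0.63·e^(−0.44×1.7) = 0.2982
φ(3.2) = 0.63·e^(−0.44×3.2) = 0.1541
Δφ = 0.2982 − 0.1541 = 0.1441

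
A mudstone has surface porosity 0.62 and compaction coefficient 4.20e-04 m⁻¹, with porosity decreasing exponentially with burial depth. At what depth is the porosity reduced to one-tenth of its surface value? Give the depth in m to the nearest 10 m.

Working in km (1 km = 1000 m; k in km⁻¹ = k in m⁻¹ × 1000):
φ/φ₀ = 1/10 ⇒ exp(−k·d) = 1/10 ⇒ d = ln(10) / k
d = 2.3026 / 0.42 = 5.482 km

5480 m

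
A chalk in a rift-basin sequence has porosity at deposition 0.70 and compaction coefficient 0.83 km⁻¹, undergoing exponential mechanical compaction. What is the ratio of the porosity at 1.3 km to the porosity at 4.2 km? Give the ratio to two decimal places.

11.10

phi(Z₁)/phi(Z₂) = e^(−β·Z₁)/e^(−β·Z₂) = e^{β(Z₂−Z₁)}
= exp(0.83 × 2.9) = exp(2.407) = 11.1006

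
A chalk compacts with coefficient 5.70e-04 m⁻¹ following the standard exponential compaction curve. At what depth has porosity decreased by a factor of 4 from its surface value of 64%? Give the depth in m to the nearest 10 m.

2430 m

Working in km (1 km = 1000 m; c in km⁻¹ = c in m⁻¹ × 1000):
φ/φ₀ = 1/4 ⇒ exp(−c·d) = 1/4 ⇒ d = ln(4) / c
d = 1.3863 / 0.57 = 2.432 km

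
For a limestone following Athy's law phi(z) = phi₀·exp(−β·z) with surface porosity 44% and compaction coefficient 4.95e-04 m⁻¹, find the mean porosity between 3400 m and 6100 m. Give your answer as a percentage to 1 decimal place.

4.5%

Working in km (1 km = 1000 m; β in km⁻¹ = β in m⁻¹ × 1000):
⟨phi⟩ = (1/(z₂−z₁)) ∫ phi₀ e^(−βz) dz = phi₀·(e^(−β·z₁) − e^(−β·z₂)) / (β·(z₂−z₁))
e^(−0.495×3.4) = 0.1858; e^(−0.495×6.1) = 0.0488
⟨phi⟩ = 0.44 × (0.1858 − 0.0488) / (0.495 × 2.7) = 0.44 × 0.1025 = 0.0451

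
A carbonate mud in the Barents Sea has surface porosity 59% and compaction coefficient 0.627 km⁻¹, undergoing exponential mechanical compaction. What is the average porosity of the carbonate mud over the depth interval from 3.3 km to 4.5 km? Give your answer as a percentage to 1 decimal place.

⟨phi⟩ = (1/(d₂−d₁)) ∫ phi₀ e^(−βd) dd = phi₀·(e^(−β·d₁) − e^(−β·d₂)) / (β·(d₂−d₁))
e^(−0.627×3.3) = 0.1263; e^(−0.627×4.5) = 0.0595
⟨phi⟩ = 0.59 × (0.1263 − 0.0595) / (0.627 × 1.2) = 0.59 × 0.0888 = 0.0524

5.2%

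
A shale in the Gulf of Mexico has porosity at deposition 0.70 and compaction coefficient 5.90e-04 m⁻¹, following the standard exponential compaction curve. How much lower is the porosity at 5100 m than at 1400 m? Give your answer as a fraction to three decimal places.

0.272

Working in km (1 km = 1000 m; β in km⁻¹ = β in m⁻¹ × 1000):
phi(1.4) = 0.7·e^(−0.59×1.4) = 0.3065
phi(5.1) = 0.7·e^(−0.59×5.1) = 0.0345
Δphi = 0.3065 − 0.0345 = 0.2719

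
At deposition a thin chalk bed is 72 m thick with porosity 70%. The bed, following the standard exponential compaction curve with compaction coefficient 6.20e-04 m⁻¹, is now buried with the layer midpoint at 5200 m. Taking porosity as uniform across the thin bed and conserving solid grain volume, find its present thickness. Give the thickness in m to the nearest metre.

Working in km (1 km = 1000 m; β in km⁻¹ = β in m⁻¹ × 1000):
Porosity at 5.2 km: φ = 0.7·exp(−0.62×5.2) = 0.0279
Solid-volume conservation: h(1−φ) = h₀(1−φ₀) ⇒ h = h₀·(1−φ₀)/(1−φ)
h = 0.072 × (1 − 0.7)/(1 − 0.0279) = 0.072 × 0.3086 = 0.0222 km

22 m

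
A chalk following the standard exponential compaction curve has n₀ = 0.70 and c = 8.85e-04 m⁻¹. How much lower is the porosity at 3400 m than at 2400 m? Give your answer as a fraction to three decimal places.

0.049

Working in km (1 km = 1000 m; c in km⁻¹ = c in m⁻¹ × 1000):
n(2.4) = 0.7·e^(−0.885×2.4) = 0.0837
n(3.4) = 0.7·e^(−0.885×3.4) = 0.0345
Δn = 0.0837 − 0.0345 = 0.0491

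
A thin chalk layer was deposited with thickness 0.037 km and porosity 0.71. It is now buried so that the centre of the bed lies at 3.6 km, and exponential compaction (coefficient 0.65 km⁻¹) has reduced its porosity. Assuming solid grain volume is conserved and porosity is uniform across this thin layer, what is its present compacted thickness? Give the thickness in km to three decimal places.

0.012 km

Porosity at 3.6 km: n = 0.71·exp(−0.65×3.6) = 0.0684
Solid-volume conservation: h(1−n) = h₀(1−n₀) ⇒ h = h₀·(1−n₀)/(1−n)
h = 0.037 × (1 − 0.71)/(1 − 0.0684) = 0.037 × 0.3113 = 0.0115 km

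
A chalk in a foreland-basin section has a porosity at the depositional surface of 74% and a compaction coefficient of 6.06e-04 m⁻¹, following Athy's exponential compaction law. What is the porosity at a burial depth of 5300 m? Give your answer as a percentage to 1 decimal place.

3.0%

Working in km (1 km = 1000 m; k in km⁻¹ = k in m⁻¹ × 1000):
n = n₀·exp(−k·z) = 0.74 × exp(−0.606 × 5.3) = 0.74 × exp(−3.212)
  = 0.74 × 0.0403 = 0.0298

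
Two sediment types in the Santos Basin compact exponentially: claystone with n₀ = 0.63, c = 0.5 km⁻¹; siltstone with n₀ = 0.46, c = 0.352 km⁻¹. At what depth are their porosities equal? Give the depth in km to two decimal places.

Set n₀ₐ e^(−cₐZ) = n₀ᵦ e^(−cᵦZ) ⇒ ln(n₀ₐ/n₀ᵦ) = (cₐ − cᵦ)·Z
Z = ln(0.63/0.46) / (0.5 − 0.352) = 0.3145 / 0.148 = 2.125 km

2.12 km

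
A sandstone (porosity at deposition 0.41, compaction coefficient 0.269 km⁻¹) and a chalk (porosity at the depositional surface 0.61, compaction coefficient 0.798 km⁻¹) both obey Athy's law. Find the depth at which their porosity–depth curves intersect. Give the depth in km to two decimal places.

0.75 km

Set phi₀ₐ e^(−βₐz) = phi₀ᵦ e^(−βᵦz) ⇒ ln(phi₀ₐ/phi₀ᵦ) = (βₐ − βᵦ)·z
z = ln(0.41/0.61) / (0.269 − 0.798) = -0.3973 / -0.529 = 0.751 km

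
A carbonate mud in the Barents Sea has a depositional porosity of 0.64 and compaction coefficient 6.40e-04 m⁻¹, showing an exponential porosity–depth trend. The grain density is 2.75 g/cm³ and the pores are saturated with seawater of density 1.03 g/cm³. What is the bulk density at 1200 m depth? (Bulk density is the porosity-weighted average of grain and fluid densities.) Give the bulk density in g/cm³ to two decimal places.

2.24 g/cm³

Working in km (1 km = 1000 m; β in km⁻¹ = β in m⁻¹ × 1000):
Porosity at depth: n = 0.64·exp(−0.64×1.2) = 0.64×0.4639 = 0.2969
Bulk density: ρ_b = (1−n)ρ_g + n·ρ_f = 0.7031×2.75 + 0.2969×1.03
       = 1.933 + 0.306 = 2.239 g/cm³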